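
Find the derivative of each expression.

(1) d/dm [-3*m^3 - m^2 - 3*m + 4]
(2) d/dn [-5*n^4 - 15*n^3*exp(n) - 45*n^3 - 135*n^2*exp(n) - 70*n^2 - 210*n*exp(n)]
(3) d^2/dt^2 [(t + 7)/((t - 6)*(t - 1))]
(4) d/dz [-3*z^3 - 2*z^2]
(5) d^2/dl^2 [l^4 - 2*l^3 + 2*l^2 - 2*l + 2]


(1) = -9*m^2 - 2*m - 3
(2) = -15*n^3*exp(n) - 20*n^3 - 180*n^2*exp(n) - 135*n^2 - 480*n*exp(n) - 140*n - 210*exp(n)
(3) = 2*(t^3 + 21*t^2 - 165*t + 343)/(t^6 - 21*t^5 + 165*t^4 - 595*t^3 + 990*t^2 - 756*t + 216)
(4) = z*(-9*z - 4)
(5) = 12*l^2 - 12*l + 4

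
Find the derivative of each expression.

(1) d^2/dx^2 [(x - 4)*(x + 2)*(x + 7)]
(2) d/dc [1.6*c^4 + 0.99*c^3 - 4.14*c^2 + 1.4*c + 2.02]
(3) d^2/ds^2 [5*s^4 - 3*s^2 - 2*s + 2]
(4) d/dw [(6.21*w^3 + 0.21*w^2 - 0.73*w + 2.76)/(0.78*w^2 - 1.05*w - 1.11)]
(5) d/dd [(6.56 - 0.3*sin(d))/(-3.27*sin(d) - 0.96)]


(1) = 6*x + 10
(2) = 6.4*c^3 + 2.97*c^2 - 8.28*c + 1.4
(3) = 60*s^2 - 6
(4) = (4.8438*w^4 - 13.041*w^3 - 20.3304*w^2 - 4.7718*w + 3.7083)/(0.6084*w^4 - 1.638*w^3 - 0.6291*w^2 + 2.331*w + 1.2321)
(5) = 21.7392*cos(d)/(3.27*sin(d) + 0.96)^2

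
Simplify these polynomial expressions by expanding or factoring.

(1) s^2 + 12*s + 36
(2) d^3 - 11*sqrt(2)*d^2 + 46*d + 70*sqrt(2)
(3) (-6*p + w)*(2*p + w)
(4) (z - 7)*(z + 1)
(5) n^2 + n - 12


(1) = (s + 6)^2
(2) = (d - 7*sqrt(2))*(d - 5*sqrt(2))*(d + sqrt(2))
(3) = -12*p^2 - 4*p*w + w^2
(4) = z^2 - 6*z - 7
(5) = (n - 3)*(n + 4)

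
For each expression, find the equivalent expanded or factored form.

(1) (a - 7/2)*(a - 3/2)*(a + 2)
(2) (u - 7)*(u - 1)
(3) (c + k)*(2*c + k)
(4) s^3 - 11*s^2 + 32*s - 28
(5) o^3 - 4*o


(1) = a^3 - 3*a^2 - 19*a/4 + 21/2
(2) = u^2 - 8*u + 7
(3) = 2*c^2 + 3*c*k + k^2
(4) = (s - 7)*(s - 2)^2
(5) = o*(o - 2)*(o + 2)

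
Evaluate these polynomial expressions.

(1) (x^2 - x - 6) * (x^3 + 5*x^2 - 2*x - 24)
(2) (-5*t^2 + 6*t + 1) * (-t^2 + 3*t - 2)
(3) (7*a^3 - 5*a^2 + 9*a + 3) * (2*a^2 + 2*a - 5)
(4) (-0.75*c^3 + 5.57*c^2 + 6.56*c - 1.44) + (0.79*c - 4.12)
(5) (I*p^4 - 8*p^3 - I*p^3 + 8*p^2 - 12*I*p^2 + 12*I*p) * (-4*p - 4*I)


(1) = x^5 + 4*x^4 - 13*x^3 - 52*x^2 + 36*x + 144
(2) = 5*t^4 - 21*t^3 + 27*t^2 - 9*t - 2
(3) = 14*a^5 + 4*a^4 - 27*a^3 + 49*a^2 - 39*a - 15
(4) = -0.75*c^3 + 5.57*c^2 + 7.35*c - 5.56
(5) = -4*I*p^5 + 36*p^4 + 4*I*p^4 - 36*p^3 + 80*I*p^3 - 48*p^2 - 80*I*p^2 + 48*p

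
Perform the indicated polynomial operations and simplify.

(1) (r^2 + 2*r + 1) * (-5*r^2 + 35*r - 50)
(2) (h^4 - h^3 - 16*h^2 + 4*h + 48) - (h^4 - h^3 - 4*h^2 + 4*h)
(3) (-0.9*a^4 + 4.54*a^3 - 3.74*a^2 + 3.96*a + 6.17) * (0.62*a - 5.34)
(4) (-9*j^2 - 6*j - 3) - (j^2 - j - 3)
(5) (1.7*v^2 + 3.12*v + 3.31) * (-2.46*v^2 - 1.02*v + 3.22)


(1) = -5*r^4 + 25*r^3 + 15*r^2 - 65*r - 50
(2) = 48 - 12*h^2
(3) = -0.558*a^5 + 7.6208*a^4 - 26.5624*a^3 + 22.4268*a^2 - 17.321*a - 32.9478
(4) = -10*j^2 - 5*j
(5) = -4.182*v^4 - 9.4092*v^3 - 5.851*v^2 + 6.6702*v + 10.6582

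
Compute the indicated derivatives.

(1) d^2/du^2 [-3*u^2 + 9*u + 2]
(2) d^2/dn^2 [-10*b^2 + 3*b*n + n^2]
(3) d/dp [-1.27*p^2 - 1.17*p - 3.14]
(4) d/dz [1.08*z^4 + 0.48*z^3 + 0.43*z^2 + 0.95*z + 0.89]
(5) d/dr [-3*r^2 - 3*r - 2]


(1) = -6
(2) = 2
(3) = -2.54*p - 1.17
(4) = 4.32*z^3 + 1.44*z^2 + 0.86*z + 0.95
(5) = -6*r - 3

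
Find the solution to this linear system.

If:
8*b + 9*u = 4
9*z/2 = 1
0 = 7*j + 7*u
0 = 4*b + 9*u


Then:
b = 1
j = 4/9
u = -4/9
z = 2/9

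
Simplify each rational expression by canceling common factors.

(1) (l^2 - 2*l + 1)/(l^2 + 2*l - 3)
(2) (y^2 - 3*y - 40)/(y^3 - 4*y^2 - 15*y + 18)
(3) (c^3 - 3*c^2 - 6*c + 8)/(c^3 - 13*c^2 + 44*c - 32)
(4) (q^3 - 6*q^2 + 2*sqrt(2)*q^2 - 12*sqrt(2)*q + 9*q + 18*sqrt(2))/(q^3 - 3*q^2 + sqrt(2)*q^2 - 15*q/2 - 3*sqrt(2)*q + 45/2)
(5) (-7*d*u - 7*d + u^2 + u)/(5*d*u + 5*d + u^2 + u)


(1) = (l - 1)/(l + 3)
(2) = (y^2 - 3*y - 40)/(y^3 - 4*y^2 - 15*y + 18)
(3) = (c + 2)/(c - 8)
(4) = (2*q^2 + q*(-6 + 4*sqrt(2)) - 12*sqrt(2))/(2*q^2 + 2*sqrt(2)*q - 15)
(5) = (-7*d + u)/(5*d + u)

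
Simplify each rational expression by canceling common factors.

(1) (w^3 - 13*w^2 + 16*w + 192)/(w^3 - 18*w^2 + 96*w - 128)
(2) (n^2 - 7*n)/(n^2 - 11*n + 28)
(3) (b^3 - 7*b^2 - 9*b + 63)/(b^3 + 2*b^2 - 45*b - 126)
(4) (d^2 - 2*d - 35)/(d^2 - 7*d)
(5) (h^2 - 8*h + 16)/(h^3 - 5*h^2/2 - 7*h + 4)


(1) = (w + 3)/(w - 2)
(2) = n/(n - 4)
(3) = (b - 3)/(b + 6)
(4) = (d + 5)/d
(5) = (2*h - 8)/(2*h^2 + 3*h - 2)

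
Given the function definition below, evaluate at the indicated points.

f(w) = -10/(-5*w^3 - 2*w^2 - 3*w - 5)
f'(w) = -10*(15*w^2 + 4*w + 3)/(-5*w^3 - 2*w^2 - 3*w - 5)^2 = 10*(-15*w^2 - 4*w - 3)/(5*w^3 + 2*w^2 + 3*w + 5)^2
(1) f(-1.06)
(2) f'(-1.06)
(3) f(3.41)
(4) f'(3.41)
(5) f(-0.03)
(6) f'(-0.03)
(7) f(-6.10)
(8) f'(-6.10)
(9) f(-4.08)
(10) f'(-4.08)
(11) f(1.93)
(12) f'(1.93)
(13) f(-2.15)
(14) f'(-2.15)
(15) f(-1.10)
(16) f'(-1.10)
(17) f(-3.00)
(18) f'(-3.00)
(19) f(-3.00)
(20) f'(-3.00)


(1) = -5.30
(2) = -43.81
(3) = 0.04
(4) = -0.03
(5) = 2.04
(6) = -1.20
(7) = -0.01
(8) = -0.00
(9) = -0.03
(10) = -0.02
(11) = 0.18
(12) = -0.23
(13) = -0.24
(14) = -0.36
(15) = -3.94
(16) = -26.07
(17) = -0.08
(18) = -0.09
(19) = -0.08
(20) = -0.09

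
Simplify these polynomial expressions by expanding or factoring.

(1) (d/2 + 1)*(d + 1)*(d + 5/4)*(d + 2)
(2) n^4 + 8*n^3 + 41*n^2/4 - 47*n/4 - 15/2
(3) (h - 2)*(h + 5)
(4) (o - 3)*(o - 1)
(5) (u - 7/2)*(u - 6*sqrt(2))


(1) = d^4/2 + 25*d^3/8 + 57*d^2/8 + 7*d + 5/2
(2) = (n - 1)*(n + 1/2)*(n + 5/2)*(n + 6)
(3) = h^2 + 3*h - 10
(4) = o^2 - 4*o + 3
(5) = u^2 - 6*sqrt(2)*u - 7*u/2 + 21*sqrt(2)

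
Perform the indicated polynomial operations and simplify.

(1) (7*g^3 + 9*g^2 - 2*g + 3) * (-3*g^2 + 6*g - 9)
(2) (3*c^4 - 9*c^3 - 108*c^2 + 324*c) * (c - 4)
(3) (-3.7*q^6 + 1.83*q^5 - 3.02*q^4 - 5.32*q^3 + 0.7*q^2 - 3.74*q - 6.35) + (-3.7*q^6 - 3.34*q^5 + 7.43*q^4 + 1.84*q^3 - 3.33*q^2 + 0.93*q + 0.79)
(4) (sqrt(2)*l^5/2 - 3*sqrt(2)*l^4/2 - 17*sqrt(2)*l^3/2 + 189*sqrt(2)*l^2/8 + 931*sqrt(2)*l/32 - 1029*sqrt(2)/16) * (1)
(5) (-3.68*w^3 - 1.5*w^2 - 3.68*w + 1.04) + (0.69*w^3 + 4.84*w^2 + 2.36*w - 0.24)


(1) = -21*g^5 + 15*g^4 - 3*g^3 - 102*g^2 + 36*g - 27
(2) = 3*c^5 - 21*c^4 - 72*c^3 + 756*c^2 - 1296*c
(3) = -7.4*q^6 - 1.51*q^5 + 4.41*q^4 - 3.48*q^3 - 2.63*q^2 - 2.81*q - 5.56
(4) = sqrt(2)*l^5/2 - 3*sqrt(2)*l^4/2 - 17*sqrt(2)*l^3/2 + 189*sqrt(2)*l^2/8 + 931*sqrt(2)*l/32 - 1029*sqrt(2)/16
(5) = -2.99*w^3 + 3.34*w^2 - 1.32*w + 0.8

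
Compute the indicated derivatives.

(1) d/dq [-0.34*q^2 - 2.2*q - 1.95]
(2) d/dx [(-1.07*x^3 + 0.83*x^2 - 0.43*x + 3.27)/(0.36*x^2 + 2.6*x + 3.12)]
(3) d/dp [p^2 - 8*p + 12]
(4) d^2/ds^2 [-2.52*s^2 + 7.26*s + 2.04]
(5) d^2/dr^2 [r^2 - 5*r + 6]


(1) = -0.68*q - 2.2
(2) = (-0.3852*x^4 - 5.564*x^3 - 7.7024*x^2 + 2.8248*x - 9.8436)/(0.1296*x^4 + 1.872*x^3 + 9.0064*x^2 + 16.224*x + 9.7344)
(3) = 2*p - 8
(4) = -5.04000000000000
(5) = 2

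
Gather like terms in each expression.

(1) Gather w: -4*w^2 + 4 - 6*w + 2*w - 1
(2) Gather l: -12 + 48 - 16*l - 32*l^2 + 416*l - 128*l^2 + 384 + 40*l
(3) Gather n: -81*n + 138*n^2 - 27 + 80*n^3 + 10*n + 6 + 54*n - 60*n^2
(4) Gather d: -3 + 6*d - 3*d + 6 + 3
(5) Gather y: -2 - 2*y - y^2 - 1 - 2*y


(1) = -4*w^2 - 4*w + 3
(2) = -160*l^2 + 440*l + 420
(3) = 80*n^3 + 78*n^2 - 17*n - 21
(4) = 3*d + 6
(5) = -y^2 - 4*y - 3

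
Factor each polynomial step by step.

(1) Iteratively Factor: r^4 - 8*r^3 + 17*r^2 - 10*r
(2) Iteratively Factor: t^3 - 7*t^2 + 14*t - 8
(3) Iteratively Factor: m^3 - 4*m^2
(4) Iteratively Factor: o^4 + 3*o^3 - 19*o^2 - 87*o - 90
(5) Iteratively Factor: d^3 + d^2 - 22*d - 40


(1) = (r - 2)*(r^3 - 6*r^2 + 5*r) = (r - 2)*(r - 1)*(r^2 - 5*r) = (r - 5)*(r - 2)*(r - 1)*(r)
(2) = (t - 2)*(t^2 - 5*t + 4) = (t - 2)*(t - 1)*(t - 4)
(3) = (m)*(m^2 - 4*m) = m*(m - 4)*(m)
(4) = (o + 2)*(o^3 + o^2 - 21*o - 45) = (o - 5)*(o + 2)*(o^2 + 6*o + 9) = (o - 5)*(o + 2)*(o + 3)*(o + 3)
(5) = (d - 5)*(d^2 + 6*d + 8) = (d - 5)*(d + 2)*(d + 4)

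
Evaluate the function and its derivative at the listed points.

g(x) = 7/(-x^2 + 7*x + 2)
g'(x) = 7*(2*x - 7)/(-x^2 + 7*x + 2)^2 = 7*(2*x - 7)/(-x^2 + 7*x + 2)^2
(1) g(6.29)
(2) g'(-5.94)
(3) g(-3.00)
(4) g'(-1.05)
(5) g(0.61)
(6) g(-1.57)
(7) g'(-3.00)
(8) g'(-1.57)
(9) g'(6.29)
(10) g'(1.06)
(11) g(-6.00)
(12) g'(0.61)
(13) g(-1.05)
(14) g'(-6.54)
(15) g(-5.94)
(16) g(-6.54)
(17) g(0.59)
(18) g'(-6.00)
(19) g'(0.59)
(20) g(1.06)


(1) = 1.08
(2) = -0.02
(3) = -0.25
(4) = -1.53
(5) = 1.19
(6) = -0.61
(7) = -0.12
(8) = -0.54
(9) = 0.93
(10) = -0.50
(11) = -0.09
(12) = -1.16
(13) = -1.08
(14) = -0.02
(15) = -0.09
(16) = -0.08
(17) = 1.21
(18) = -0.02
(19) = -1.22
(20) = 0.84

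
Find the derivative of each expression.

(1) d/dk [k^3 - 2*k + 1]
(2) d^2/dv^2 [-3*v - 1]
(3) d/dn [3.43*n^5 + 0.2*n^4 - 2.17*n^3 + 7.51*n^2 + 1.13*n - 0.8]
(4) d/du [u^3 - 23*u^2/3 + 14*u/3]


(1) = 3*k^2 - 2
(2) = 0
(3) = 17.15*n^4 + 0.8*n^3 - 6.51*n^2 + 15.02*n + 1.13
(4) = 3*u^2 - 46*u/3 + 14/3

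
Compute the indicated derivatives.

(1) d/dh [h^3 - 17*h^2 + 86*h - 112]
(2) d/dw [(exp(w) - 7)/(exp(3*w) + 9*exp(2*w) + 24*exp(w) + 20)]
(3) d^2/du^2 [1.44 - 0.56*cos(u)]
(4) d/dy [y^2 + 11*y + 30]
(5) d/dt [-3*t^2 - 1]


(1) = 3*h^2 - 34*h + 86
(2) = 2*(-exp(2*w) + 8*exp(w) + 47)*exp(w)/(exp(5*w) + 16*exp(4*w) + 97*exp(3*w) + 278*exp(2*w) + 380*exp(w) + 200)
(3) = 0.56*cos(u)
(4) = 2*y + 11
(5) = -6*t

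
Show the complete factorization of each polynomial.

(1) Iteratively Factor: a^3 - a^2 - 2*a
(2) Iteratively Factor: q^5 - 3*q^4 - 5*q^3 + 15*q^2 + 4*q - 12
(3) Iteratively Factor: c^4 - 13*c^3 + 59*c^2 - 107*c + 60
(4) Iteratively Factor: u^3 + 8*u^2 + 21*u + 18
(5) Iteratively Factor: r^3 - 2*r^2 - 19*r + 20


(1) = (a)*(a^2 - a - 2) = a*(a - 2)*(a + 1)
(2) = (q - 2)*(q^4 - q^3 - 7*q^2 + q + 6) = (q - 2)*(q + 1)*(q^3 - 2*q^2 - 5*q + 6) = (q - 3)*(q - 2)*(q + 1)*(q^2 + q - 2) = (q - 3)*(q - 2)*(q + 1)*(q + 2)*(q - 1)
(3) = (c - 1)*(c^3 - 12*c^2 + 47*c - 60) = (c - 4)*(c - 1)*(c^2 - 8*c + 15) = (c - 5)*(c - 4)*(c - 1)*(c - 3)
(4) = (u + 3)*(u^2 + 5*u + 6) = (u + 2)*(u + 3)*(u + 3)
(5) = (r + 4)*(r^2 - 6*r + 5) = (r - 1)*(r + 4)*(r - 5)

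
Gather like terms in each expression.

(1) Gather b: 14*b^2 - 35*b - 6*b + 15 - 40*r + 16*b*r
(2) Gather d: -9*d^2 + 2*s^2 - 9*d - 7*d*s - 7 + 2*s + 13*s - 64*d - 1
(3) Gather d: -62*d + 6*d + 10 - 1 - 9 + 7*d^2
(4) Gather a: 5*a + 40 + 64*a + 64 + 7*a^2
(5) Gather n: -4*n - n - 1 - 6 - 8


(1) = 14*b^2 + b*(16*r - 41) - 40*r + 15
(2) = -9*d^2 + d*(-7*s - 73) + 2*s^2 + 15*s - 8
(3) = 7*d^2 - 56*d
(4) = 7*a^2 + 69*a + 104
(5) = -5*n - 15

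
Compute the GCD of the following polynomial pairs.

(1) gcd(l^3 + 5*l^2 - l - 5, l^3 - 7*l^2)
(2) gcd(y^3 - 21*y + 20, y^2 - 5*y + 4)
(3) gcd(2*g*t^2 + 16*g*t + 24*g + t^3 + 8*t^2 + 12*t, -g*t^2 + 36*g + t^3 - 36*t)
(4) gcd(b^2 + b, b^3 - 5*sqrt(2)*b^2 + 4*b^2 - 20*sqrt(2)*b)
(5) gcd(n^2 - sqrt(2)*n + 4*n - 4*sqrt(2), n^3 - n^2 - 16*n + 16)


(1) = 1
(2) = gcd((y - 4)*(y - 1)*(y + 5), (y - 4)*(y - 1)) = y^2 - 5*y + 4
(3) = gcd((2*g + t)*(t + 2)*(t + 6), (-g + t)*(t - 6)*(t + 6)) = t + 6
(4) = gcd(b*(b + 1), b*(b + 4)*(b - 5*sqrt(2))) = b
(5) = gcd((n + 4)*(n - sqrt(2)), (n - 4)*(n - 1)*(n + 4)) = n + 4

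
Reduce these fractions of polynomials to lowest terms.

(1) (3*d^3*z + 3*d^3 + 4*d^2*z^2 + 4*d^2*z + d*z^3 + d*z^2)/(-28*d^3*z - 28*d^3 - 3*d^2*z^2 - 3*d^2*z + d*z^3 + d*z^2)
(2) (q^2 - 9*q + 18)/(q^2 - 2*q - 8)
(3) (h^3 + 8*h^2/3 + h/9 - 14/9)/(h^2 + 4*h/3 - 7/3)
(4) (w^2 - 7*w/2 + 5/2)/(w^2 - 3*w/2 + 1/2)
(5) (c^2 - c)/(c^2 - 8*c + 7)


(1) = (3*d^2 + 4*d*z + z^2)/(-28*d^2 - 3*d*z + z^2)
(2) = (q^2 - 9*q + 18)/(q^2 - 2*q - 8)
(3) = (3*h^2 + h - 2)/(3*h - 3)
(4) = (2*w - 5)/(2*w - 1)
(5) = c/(c - 7)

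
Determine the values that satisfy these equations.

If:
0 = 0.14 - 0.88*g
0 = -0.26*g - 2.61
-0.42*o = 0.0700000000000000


Then:
No Solution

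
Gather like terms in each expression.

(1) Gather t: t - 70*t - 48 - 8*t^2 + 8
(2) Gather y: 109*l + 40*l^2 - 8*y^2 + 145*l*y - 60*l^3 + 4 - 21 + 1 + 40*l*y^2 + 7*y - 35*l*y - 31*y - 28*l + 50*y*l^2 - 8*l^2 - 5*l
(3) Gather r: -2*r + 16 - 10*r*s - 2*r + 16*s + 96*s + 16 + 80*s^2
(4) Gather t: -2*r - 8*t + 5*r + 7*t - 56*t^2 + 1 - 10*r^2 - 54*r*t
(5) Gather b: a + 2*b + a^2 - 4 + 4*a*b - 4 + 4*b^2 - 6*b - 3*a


(1) = -8*t^2 - 69*t - 40
(2) = -60*l^3 + 32*l^2 + 76*l + y^2*(40*l - 8) + y*(50*l^2 + 110*l - 24) - 16
(3) = r*(-10*s - 4) + 80*s^2 + 112*s + 32
(4) = -10*r^2 + 3*r - 56*t^2 + t*(-54*r - 1) + 1
(5) = a^2 - 2*a + 4*b^2 + b*(4*a - 4) - 8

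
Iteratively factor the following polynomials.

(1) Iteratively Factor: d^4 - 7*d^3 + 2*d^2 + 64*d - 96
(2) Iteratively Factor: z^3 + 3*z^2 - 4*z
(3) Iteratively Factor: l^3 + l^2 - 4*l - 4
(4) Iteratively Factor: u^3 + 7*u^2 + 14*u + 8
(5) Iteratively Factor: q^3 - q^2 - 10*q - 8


(1) = (d - 4)*(d^3 - 3*d^2 - 10*d + 24) = (d - 4)*(d - 2)*(d^2 - d - 12) = (d - 4)^2*(d - 2)*(d + 3)
(2) = (z + 4)*(z^2 - z) = (z - 1)*(z + 4)*(z)
(3) = (l + 2)*(l^2 - l - 2) = (l + 1)*(l + 2)*(l - 2)
(4) = (u + 2)*(u^2 + 5*u + 4) = (u + 1)*(u + 2)*(u + 4)
(5) = (q - 4)*(q^2 + 3*q + 2) = (q - 4)*(q + 2)*(q + 1)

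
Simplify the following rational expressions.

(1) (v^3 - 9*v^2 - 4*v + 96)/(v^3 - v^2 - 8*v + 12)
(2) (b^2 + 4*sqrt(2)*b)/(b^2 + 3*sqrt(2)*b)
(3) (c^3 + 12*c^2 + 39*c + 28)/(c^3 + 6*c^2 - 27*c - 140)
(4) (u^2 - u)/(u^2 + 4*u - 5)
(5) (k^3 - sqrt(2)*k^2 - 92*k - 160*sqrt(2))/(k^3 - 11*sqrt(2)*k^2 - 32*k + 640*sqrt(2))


(1) = (v^2 - 12*v + 32)/(v^2 - 4*v + 4)
(2) = (b + 4*sqrt(2))/(b + 3*sqrt(2))
(3) = (c + 1)/(c - 5)
(4) = u/(u + 5)
(5) = (k + 2*sqrt(2))/(k - 8*sqrt(2))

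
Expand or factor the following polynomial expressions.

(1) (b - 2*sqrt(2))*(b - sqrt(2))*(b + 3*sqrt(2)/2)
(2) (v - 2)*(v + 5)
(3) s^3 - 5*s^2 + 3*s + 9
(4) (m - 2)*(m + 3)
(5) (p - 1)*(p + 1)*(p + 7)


(1) = b^3 - 3*sqrt(2)*b^2/2 - 5*b + 6*sqrt(2)
(2) = v^2 + 3*v - 10
(3) = (s - 3)^2*(s + 1)
(4) = m^2 + m - 6
(5) = p^3 + 7*p^2 - p - 7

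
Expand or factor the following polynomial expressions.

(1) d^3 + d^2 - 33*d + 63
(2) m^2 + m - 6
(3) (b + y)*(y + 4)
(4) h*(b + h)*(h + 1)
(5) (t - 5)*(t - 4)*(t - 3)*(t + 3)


(1) = (d - 3)^2*(d + 7)
(2) = (m - 2)*(m + 3)
(3) = b*y + 4*b + y^2 + 4*y
(4) = b*h^2 + b*h + h^3 + h^2
(5) = t^4 - 9*t^3 + 11*t^2 + 81*t - 180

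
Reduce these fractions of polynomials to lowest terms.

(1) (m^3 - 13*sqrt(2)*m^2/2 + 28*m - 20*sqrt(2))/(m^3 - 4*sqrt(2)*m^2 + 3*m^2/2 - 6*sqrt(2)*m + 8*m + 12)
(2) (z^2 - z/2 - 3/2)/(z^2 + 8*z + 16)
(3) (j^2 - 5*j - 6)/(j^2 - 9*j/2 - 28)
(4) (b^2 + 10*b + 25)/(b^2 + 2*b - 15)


(1) = (4*m - 10*sqrt(2))/(4*m + 6)
(2) = (2*z^2 - z - 3)/(2*z^2 + 16*z + 32)
(3) = (2*j^2 - 10*j - 12)/(2*j^2 - 9*j - 56)
(4) = (b + 5)/(b - 3)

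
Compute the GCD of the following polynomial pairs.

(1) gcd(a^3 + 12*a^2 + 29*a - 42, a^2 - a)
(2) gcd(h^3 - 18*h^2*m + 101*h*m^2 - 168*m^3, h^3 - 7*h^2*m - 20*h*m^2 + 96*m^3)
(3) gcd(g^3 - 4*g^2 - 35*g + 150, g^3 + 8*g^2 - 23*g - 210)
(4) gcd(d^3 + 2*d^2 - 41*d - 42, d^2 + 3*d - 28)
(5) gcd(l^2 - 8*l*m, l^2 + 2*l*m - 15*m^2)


(1) = gcd((a - 1)*(a + 6)*(a + 7), a*(a - 1)) = a - 1
(2) = h^2 - 11*h*m + 24*m^2
(3) = gcd((g - 5)^2*(g + 6), (g - 5)*(g + 6)*(g + 7)) = g^2 + g - 30
(4) = gcd((d - 6)*(d + 1)*(d + 7), (d - 4)*(d + 7)) = d + 7
(5) = 1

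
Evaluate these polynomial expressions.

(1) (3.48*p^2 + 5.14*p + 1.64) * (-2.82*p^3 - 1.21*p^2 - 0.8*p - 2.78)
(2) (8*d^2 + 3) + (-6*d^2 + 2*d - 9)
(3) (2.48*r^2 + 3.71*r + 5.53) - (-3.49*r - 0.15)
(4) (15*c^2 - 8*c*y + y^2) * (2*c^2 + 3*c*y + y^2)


(1) = -9.8136*p^5 - 18.7056*p^4 - 13.6282*p^3 - 15.7708*p^2 - 15.6012*p - 4.5592
(2) = 2*d^2 + 2*d - 6
(3) = 2.48*r^2 + 7.2*r + 5.68
(4) = 30*c^4 + 29*c^3*y - 7*c^2*y^2 - 5*c*y^3 + y^4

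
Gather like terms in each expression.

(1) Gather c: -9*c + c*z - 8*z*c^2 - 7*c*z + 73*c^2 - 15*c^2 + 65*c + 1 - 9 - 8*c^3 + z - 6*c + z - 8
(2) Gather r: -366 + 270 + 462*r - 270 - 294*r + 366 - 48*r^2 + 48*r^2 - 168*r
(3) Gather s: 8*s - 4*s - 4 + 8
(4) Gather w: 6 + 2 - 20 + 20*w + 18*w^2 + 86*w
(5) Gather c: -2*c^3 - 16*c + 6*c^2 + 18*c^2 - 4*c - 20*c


(1) = -8*c^3 + c^2*(58 - 8*z) + c*(50 - 6*z) + 2*z - 16
(2) = 0
(3) = 4*s + 4
(4) = 18*w^2 + 106*w - 12
(5) = -2*c^3 + 24*c^2 - 40*c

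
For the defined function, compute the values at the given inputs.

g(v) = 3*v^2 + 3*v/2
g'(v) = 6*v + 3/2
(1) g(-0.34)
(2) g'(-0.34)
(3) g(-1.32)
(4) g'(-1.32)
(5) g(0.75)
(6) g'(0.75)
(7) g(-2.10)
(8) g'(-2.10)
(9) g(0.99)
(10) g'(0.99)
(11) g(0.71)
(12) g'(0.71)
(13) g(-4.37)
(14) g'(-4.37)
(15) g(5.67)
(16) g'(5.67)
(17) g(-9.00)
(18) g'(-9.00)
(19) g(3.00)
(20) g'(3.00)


(1) = -0.16
(2) = -0.54
(3) = 3.25
(4) = -6.42
(5) = 2.81
(6) = 6.00
(7) = 10.08
(8) = -11.10
(9) = 4.43
(10) = 7.44
(11) = 2.58
(12) = 5.76
(13) = 50.74
(14) = -24.72
(15) = 104.95
(16) = 35.52
(17) = 229.50
(18) = -52.50
(19) = 31.50
(20) = 19.50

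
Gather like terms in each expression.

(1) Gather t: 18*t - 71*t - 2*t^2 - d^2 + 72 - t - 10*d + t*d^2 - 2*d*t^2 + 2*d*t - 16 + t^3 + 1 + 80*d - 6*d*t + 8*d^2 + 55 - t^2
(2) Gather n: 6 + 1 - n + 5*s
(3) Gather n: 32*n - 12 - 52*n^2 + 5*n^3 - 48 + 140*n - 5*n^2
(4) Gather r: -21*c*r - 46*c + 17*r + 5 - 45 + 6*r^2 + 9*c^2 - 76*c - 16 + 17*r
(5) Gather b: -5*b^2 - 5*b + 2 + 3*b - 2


(1) = 7*d^2 + 70*d + t^3 + t^2*(-2*d - 3) + t*(d^2 - 4*d - 54) + 112
(2) = -n + 5*s + 7
(3) = 5*n^3 - 57*n^2 + 172*n - 60
(4) = 9*c^2 - 122*c + 6*r^2 + r*(34 - 21*c) - 56
(5) = -5*b^2 - 2*b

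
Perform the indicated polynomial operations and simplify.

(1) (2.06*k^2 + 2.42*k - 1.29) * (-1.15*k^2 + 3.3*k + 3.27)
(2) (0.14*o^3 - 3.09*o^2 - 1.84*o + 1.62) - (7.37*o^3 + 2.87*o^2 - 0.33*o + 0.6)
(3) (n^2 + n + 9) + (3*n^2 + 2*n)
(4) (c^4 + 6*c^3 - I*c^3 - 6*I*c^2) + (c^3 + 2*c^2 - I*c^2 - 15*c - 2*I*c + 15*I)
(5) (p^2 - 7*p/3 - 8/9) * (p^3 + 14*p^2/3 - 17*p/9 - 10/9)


(1) = -2.369*k^4 + 4.015*k^3 + 16.2057*k^2 + 3.6564*k - 4.2183
(2) = -7.23*o^3 - 5.96*o^2 - 1.51*o + 1.02
(3) = 4*n^2 + 3*n + 9
(4) = c^4 + 7*c^3 - I*c^3 + 2*c^2 - 7*I*c^2 - 15*c - 2*I*c + 15*I
(5) = p^5 + 7*p^4/3 - 41*p^3/3 - 23*p^2/27 + 346*p/81 + 80/81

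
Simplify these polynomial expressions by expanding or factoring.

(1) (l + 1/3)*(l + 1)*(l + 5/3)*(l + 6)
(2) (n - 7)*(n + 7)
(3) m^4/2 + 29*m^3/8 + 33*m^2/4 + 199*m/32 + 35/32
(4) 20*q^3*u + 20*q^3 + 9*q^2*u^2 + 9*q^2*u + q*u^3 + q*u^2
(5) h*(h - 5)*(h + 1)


(1) = l^4 + 9*l^3 + 185*l^2/9 + 143*l/9 + 10/3
(2) = n^2 - 49
(3) = (m/2 + 1/2)*(m + 1/4)*(m + 5/2)*(m + 7/2)
(4) = (4*q + u)*(5*q + u)*(q*u + q)
(5) = h^3 - 4*h^2 - 5*h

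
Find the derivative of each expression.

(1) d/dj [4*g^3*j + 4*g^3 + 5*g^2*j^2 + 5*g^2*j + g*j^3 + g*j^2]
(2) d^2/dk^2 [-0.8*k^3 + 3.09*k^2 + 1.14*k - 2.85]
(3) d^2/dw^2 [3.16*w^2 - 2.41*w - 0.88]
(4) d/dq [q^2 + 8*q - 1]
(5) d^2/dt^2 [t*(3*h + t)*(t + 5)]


(1) = g*(4*g^2 + 10*g*j + 5*g + 3*j^2 + 2*j)
(2) = 6.18 - 4.8*k
(3) = 6.32000000000000
(4) = 2*q + 8
(5) = 6*h + 6*t + 10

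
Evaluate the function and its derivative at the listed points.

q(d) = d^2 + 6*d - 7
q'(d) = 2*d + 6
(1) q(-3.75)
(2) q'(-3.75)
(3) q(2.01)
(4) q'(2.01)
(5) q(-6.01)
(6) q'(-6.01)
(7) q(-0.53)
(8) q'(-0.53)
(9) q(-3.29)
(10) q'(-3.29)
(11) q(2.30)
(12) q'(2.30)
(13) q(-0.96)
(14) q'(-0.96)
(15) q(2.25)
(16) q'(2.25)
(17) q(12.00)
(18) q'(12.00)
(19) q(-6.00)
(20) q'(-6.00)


(1) = -15.44
(2) = -1.50
(3) = 9.10
(4) = 10.02
(5) = -6.94
(6) = -6.02
(7) = -9.90
(8) = 4.94
(9) = -15.92
(10) = -0.58
(11) = 12.09
(12) = 10.60
(13) = -11.84
(14) = 4.08
(15) = 11.56
(16) = 10.50
(17) = 209.00
(18) = 30.00
(19) = -7.00
(20) = -6.00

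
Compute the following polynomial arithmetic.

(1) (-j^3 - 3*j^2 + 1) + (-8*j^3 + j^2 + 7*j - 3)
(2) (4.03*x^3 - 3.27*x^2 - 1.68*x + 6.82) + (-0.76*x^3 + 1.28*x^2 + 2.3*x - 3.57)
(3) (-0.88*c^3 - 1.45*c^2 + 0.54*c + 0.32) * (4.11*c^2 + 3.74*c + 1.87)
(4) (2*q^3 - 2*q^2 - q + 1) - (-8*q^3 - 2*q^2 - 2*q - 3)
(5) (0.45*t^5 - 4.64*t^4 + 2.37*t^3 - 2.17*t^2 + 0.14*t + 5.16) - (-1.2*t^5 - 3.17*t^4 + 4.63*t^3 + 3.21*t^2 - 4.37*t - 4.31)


(1) = -9*j^3 - 2*j^2 + 7*j - 2
(2) = 3.27*x^3 - 1.99*x^2 + 0.62*x + 3.25
(3) = -3.6168*c^5 - 9.2507*c^4 - 4.8492*c^3 + 0.6233*c^2 + 2.2066*c + 0.5984
(4) = 10*q^3 + q + 4
(5) = 1.65*t^5 - 1.47*t^4 - 2.26*t^3 - 5.38*t^2 + 4.51*t + 9.47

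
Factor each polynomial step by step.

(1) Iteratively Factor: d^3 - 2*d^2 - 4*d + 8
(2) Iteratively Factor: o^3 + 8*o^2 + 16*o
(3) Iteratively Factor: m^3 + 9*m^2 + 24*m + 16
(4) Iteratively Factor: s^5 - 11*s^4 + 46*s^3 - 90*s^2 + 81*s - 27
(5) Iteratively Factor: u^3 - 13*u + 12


(1) = (d - 2)*(d^2 - 4) = (d - 2)*(d + 2)*(d - 2)
(2) = (o + 4)*(o^2 + 4*o) = o*(o + 4)*(o + 4)
(3) = (m + 4)*(m^2 + 5*m + 4) = (m + 4)^2*(m + 1)
(4) = (s - 3)*(s^4 - 8*s^3 + 22*s^2 - 24*s + 9) = (s - 3)*(s - 1)*(s^3 - 7*s^2 + 15*s - 9) = (s - 3)*(s - 1)^2*(s^2 - 6*s + 9) = (s - 3)^2*(s - 1)^2*(s - 3)
(5) = (u - 1)*(u^2 + u - 12) = (u - 1)*(u + 4)*(u - 3)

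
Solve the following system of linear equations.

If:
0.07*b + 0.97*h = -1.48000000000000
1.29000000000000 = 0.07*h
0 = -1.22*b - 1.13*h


Then:
No Solution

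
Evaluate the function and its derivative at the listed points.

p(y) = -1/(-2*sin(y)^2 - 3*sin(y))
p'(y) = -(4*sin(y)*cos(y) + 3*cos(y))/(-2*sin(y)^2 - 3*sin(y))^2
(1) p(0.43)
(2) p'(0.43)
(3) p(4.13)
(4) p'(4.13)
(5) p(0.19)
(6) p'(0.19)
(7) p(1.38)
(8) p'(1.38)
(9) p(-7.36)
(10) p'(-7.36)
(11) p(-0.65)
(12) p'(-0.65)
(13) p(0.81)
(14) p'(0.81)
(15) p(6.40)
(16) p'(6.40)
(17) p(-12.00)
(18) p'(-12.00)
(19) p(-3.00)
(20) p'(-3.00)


(1) = 0.63
(2) = -1.66
(3) = -0.90
(4) = -0.15
(5) = 1.57
(6) = -9.06
(7) = 0.21
(8) = -0.06
(9) = -0.92
(10) = 0.21
(11) = -0.92
(12) = -0.39
(13) = 0.31
(14) = -0.39
(15) = 2.65
(16) = -24.25
(17) = 0.46
(18) = -0.91
(19) = -2.61
(20) = 16.39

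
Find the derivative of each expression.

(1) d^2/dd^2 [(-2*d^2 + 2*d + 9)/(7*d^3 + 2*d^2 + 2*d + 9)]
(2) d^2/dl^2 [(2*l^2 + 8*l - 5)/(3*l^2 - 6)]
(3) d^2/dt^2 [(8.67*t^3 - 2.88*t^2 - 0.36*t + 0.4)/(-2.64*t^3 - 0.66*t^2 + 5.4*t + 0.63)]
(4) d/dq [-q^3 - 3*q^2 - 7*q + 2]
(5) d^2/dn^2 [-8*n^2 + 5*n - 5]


(1) = 2*(-98*d^6 + 294*d^5 + 2814*d^4 + 1878*d^3 - 162*d^2 - 1701*d - 324)/(343*d^9 + 294*d^8 + 378*d^7 + 1499*d^6 + 864*d^5 + 888*d^4 + 1925*d^3 + 594*d^2 + 486*d + 729)
(2) = 2*(8*l^3 - 3*l^2 + 48*l - 2)/(3*(l^6 - 6*l^4 + 12*l^2 - 8))
(3) = (70.358112*t^6 - 726.542784*t^5 + 43.613856*t^4 - 425.828916*t^3 - 129.433032*t^2 - 15.18669*t - 23.823936)/(18.399744*t^9 + 13.799808*t^8 - 109.457568*t^7 - 69.338808*t^6 + 217.304208*t^5 + 110.801196*t^4 - 140.848632*t^3 - 54.326538*t^2 - 6.42978*t - 0.250047)
(4) = -3*q^2 - 6*q - 7
(5) = -16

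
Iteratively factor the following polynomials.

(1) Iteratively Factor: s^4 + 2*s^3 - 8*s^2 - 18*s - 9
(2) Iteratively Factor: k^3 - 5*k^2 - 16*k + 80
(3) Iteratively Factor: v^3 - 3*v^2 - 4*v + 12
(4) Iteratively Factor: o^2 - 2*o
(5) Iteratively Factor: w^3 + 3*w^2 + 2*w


(1) = (s + 1)*(s^3 + s^2 - 9*s - 9) = (s + 1)^2*(s^2 - 9) = (s + 1)^2*(s + 3)*(s - 3)
(2) = (k + 4)*(k^2 - 9*k + 20) = (k - 4)*(k + 4)*(k - 5)
(3) = (v + 2)*(v^2 - 5*v + 6) = (v - 3)*(v + 2)*(v - 2)
(4) = (o - 2)*(o)
(5) = (w + 1)*(w^2 + 2*w) = (w + 1)*(w + 2)*(w)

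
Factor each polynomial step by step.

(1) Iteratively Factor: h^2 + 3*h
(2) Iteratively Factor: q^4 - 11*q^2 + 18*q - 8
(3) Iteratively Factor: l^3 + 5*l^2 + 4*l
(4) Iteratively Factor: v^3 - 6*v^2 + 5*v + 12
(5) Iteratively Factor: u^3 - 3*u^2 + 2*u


(1) = (h + 3)*(h)
(2) = (q + 4)*(q^3 - 4*q^2 + 5*q - 2) = (q - 2)*(q + 4)*(q^2 - 2*q + 1) = (q - 2)*(q - 1)*(q + 4)*(q - 1)
(3) = (l + 1)*(l^2 + 4*l) = l*(l + 1)*(l + 4)
(4) = (v + 1)*(v^2 - 7*v + 12) = (v - 3)*(v + 1)*(v - 4)
(5) = (u)*(u^2 - 3*u + 2) = u*(u - 1)*(u - 2)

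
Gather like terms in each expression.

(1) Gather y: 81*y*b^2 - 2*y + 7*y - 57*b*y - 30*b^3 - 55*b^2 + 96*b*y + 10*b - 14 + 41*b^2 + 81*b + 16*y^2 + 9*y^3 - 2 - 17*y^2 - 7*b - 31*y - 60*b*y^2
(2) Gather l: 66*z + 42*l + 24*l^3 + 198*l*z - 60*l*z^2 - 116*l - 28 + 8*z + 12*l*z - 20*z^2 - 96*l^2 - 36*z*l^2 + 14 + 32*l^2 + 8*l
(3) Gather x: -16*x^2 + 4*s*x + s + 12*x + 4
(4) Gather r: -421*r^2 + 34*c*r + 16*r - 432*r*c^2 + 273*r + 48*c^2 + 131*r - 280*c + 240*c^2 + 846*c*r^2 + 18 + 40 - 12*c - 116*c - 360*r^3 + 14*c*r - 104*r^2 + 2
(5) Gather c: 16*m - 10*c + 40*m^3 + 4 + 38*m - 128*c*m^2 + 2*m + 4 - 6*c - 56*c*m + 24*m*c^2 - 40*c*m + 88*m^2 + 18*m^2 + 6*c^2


(1) = -30*b^3 - 14*b^2 + 84*b + 9*y^3 + y^2*(-60*b - 1) + y*(81*b^2 + 39*b - 26) - 16
(2) = 24*l^3 + l^2*(-36*z - 64) + l*(-60*z^2 + 210*z - 66) - 20*z^2 + 74*z - 14
(3) = s - 16*x^2 + x*(4*s + 12) + 4
(4) = 288*c^2 - 408*c - 360*r^3 + r^2*(846*c - 525) + r*(-432*c^2 + 48*c + 420) + 60
(5) = c^2*(24*m + 6) + c*(-128*m^2 - 96*m - 16) + 40*m^3 + 106*m^2 + 56*m + 8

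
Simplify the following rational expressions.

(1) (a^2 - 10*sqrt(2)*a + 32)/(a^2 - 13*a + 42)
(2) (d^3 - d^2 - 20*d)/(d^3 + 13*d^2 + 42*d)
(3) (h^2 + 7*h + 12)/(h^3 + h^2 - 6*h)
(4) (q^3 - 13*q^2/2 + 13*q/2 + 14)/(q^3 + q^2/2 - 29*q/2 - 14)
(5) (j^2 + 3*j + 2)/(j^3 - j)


(1) = (a^2 - 10*sqrt(2)*a + 32)/(a^2 - 13*a + 42)
(2) = (d^2 - d - 20)/(d^2 + 13*d + 42)
(3) = (h + 4)/(h^2 - 2*h)
(4) = (2*q - 7)/(2*q + 7)
(5) = (j + 2)/(j^2 - j)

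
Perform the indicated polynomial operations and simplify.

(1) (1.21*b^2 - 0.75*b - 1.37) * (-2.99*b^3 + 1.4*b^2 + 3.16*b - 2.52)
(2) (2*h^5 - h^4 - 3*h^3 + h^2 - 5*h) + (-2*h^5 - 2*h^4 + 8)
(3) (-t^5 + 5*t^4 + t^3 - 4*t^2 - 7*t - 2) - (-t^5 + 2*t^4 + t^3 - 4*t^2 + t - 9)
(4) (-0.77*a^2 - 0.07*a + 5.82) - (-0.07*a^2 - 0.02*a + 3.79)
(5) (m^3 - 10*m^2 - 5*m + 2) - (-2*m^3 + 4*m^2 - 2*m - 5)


(1) = -3.6179*b^5 + 3.9365*b^4 + 6.8699*b^3 - 7.3372*b^2 - 2.4392*b + 3.4524
(2) = -3*h^4 - 3*h^3 + h^2 - 5*h + 8
(3) = 3*t^4 - 8*t + 7
(4) = -0.7*a^2 - 0.05*a + 2.03
(5) = 3*m^3 - 14*m^2 - 3*m + 7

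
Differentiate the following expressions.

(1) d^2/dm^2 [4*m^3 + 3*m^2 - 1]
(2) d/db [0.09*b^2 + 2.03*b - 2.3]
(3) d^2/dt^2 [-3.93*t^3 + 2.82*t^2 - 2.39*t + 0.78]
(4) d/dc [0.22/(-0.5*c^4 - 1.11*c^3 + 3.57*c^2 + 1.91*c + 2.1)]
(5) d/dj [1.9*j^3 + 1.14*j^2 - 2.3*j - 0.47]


(1) = 24*m + 6
(2) = 0.18*b + 2.03
(3) = 5.64 - 23.58*t
(4) = (0.44*c^3 + 0.7326*c^2 - 1.5708*c - 0.4202)/(-0.5*c^4 - 1.11*c^3 + 3.57*c^2 + 1.91*c + 2.1)^2
(5) = 5.7*j^2 + 2.28*j - 2.3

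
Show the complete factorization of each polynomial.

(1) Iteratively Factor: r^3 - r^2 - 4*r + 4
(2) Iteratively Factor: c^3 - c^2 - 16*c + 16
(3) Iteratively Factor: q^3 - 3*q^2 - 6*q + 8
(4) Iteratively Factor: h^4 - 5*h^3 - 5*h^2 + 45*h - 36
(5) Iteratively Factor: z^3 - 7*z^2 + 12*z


(1) = (r - 1)*(r^2 - 4) = (r - 1)*(r + 2)*(r - 2)
(2) = (c - 1)*(c^2 - 16) = (c - 1)*(c + 4)*(c - 4)
(3) = (q - 1)*(q^2 - 2*q - 8) = (q - 4)*(q - 1)*(q + 2)
(4) = (h - 1)*(h^3 - 4*h^2 - 9*h + 36) = (h - 3)*(h - 1)*(h^2 - h - 12) = (h - 4)*(h - 3)*(h - 1)*(h + 3)
(5) = (z)*(z^2 - 7*z + 12) = z*(z - 3)*(z - 4)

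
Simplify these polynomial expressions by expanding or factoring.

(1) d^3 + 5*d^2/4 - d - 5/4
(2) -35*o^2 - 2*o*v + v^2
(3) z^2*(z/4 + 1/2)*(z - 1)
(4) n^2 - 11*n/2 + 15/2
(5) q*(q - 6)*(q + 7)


(1) = (d - 1)*(d + 1)*(d + 5/4)
(2) = (-7*o + v)*(5*o + v)
(3) = z^4/4 + z^3/4 - z^2/2
(4) = (n - 3)*(n - 5/2)
(5) = q^3 + q^2 - 42*q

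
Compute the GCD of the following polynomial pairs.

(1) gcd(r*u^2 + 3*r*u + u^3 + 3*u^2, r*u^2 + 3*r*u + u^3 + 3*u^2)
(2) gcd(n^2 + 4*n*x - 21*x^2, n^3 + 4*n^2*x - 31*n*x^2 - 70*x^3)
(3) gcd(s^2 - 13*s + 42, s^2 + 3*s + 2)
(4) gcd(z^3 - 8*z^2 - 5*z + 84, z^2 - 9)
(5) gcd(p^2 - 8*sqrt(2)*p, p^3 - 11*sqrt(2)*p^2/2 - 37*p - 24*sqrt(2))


(1) = gcd(u*(r + u)*(u + 3), u*(r + u)*(u + 3)) = r*u^2 + 3*r*u + u^3 + 3*u^2
(2) = n + 7*x
(3) = 1
(4) = gcd((z - 7)*(z - 4)*(z + 3), (z - 3)*(z + 3)) = z + 3
(5) = gcd(p*(p - 8*sqrt(2)), (p - 8*sqrt(2))*(p + sqrt(2))*(p + 3*sqrt(2)/2)) = p - 8*sqrt(2)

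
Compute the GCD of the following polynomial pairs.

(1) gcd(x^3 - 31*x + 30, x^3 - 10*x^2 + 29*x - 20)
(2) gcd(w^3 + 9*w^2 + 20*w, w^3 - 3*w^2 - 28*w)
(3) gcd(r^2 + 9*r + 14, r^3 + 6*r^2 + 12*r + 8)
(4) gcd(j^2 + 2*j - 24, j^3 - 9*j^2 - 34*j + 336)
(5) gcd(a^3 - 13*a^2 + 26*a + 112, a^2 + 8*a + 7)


(1) = x^2 - 6*x + 5
(2) = w^2 + 4*w
(3) = r + 2
(4) = gcd((j - 4)*(j + 6), (j - 8)*(j - 7)*(j + 6)) = j + 6
(5) = 1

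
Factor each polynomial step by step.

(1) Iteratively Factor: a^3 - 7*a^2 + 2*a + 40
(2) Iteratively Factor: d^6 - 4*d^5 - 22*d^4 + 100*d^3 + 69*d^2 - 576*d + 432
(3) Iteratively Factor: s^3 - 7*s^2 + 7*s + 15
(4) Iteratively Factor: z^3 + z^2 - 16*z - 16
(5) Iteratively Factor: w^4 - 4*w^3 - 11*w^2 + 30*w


(1) = (a + 2)*(a^2 - 9*a + 20) = (a - 4)*(a + 2)*(a - 5)
(2) = (d + 4)*(d^5 - 8*d^4 + 10*d^3 + 60*d^2 - 171*d + 108) = (d - 4)*(d + 4)*(d^4 - 4*d^3 - 6*d^2 + 36*d - 27) = (d - 4)*(d + 3)*(d + 4)*(d^3 - 7*d^2 + 15*d - 9) = (d - 4)*(d - 1)*(d + 3)*(d + 4)*(d^2 - 6*d + 9) = (d - 4)*(d - 3)*(d - 1)*(d + 3)*(d + 4)*(d - 3)
(3) = (s - 5)*(s^2 - 2*s - 3) = (s - 5)*(s - 3)*(s + 1)
(4) = (z - 4)*(z^2 + 5*z + 4) = (z - 4)*(z + 4)*(z + 1)
(5) = (w - 5)*(w^3 + w^2 - 6*w) = (w - 5)*(w + 3)*(w^2 - 2*w) = (w - 5)*(w - 2)*(w + 3)*(w)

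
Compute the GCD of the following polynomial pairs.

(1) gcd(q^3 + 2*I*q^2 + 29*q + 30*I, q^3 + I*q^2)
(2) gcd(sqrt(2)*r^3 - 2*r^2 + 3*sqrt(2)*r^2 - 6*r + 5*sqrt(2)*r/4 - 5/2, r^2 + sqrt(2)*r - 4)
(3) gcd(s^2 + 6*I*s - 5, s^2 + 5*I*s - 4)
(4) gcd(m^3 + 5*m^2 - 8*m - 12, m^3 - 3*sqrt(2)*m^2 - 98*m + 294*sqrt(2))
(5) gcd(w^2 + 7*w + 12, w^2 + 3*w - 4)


(1) = gcd((q - 5*I)*(q + I)*(q + 6*I), q^2*(q + I)) = q + I
(2) = gcd((r + 5/2)*(r - sqrt(2))*(sqrt(2)*r + sqrt(2)/2), (r - sqrt(2))*(r + 2*sqrt(2))) = r - sqrt(2)
(3) = s + I
(4) = gcd((m - 2)*(m + 1)*(m + 6), (m - 7*sqrt(2))*(m - 3*sqrt(2))*(m + 7*sqrt(2))) = 1
(5) = w + 4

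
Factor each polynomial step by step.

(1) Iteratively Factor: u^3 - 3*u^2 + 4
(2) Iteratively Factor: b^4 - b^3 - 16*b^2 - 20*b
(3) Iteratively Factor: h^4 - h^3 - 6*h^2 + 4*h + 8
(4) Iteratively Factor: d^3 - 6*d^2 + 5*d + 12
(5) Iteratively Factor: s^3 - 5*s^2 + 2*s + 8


(1) = (u - 2)*(u^2 - u - 2) = (u - 2)*(u + 1)*(u - 2)
(2) = (b + 2)*(b^3 - 3*b^2 - 10*b) = (b + 2)^2*(b^2 - 5*b) = b*(b + 2)^2*(b - 5)
(3) = (h - 2)*(h^3 + h^2 - 4*h - 4) = (h - 2)*(h + 2)*(h^2 - h - 2) = (h - 2)^2*(h + 2)*(h + 1)
(4) = (d + 1)*(d^2 - 7*d + 12) = (d - 3)*(d + 1)*(d - 4)
(5) = (s - 2)*(s^2 - 3*s - 4) = (s - 2)*(s + 1)*(s - 4)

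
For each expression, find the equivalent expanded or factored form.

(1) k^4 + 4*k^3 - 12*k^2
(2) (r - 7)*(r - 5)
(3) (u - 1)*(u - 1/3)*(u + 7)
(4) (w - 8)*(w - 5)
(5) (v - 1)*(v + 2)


(1) = k^2*(k - 2)*(k + 6)
(2) = r^2 - 12*r + 35
(3) = u^3 + 17*u^2/3 - 9*u + 7/3
(4) = w^2 - 13*w + 40
(5) = v^2 + v - 2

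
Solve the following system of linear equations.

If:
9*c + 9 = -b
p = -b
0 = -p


Then:
b = 0
c = -1
p = 0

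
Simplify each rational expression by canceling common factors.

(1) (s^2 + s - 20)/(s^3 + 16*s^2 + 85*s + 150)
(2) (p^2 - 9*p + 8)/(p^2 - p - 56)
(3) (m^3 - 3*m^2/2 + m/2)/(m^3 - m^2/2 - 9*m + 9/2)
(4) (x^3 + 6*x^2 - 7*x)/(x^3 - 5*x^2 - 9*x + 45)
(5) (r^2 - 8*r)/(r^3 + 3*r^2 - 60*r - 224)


(1) = (s - 4)/(s^2 + 11*s + 30)
(2) = (p - 1)/(p + 7)
(3) = (m^2 - m)/(m^2 - 9)
(4) = (x^3 + 6*x^2 - 7*x)/(x^3 - 5*x^2 - 9*x + 45)
(5) = r/(r^2 + 11*r + 28)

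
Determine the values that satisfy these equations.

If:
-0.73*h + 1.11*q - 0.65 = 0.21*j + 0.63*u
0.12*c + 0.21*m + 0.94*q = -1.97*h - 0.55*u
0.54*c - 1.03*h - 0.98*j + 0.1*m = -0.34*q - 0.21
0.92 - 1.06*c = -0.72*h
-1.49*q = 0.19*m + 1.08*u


Then:
c = 0.374797541589511*u + 1.01214156463887
h = 0.551785269562336*u + 0.212319525718333
j = 0.202734285173694 - 1.26657513595015*u
m = -11.1017803587679*u - 5.98802990021185
q = 0.690831052460337*u + 0.76357428257735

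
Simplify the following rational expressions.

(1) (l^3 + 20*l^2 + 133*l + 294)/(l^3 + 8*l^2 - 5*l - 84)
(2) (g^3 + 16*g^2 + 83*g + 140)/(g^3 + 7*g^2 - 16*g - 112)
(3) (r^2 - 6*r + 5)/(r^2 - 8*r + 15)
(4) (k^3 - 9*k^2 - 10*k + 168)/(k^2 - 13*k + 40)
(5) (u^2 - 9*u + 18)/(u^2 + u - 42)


(1) = (l^2 + 13*l + 42)/(l^2 + l - 12)
(2) = (g + 5)/(g - 4)
(3) = (r - 1)/(r - 3)
(4) = (k^3 - 9*k^2 - 10*k + 168)/(k^2 - 13*k + 40)
(5) = (u - 3)/(u + 7)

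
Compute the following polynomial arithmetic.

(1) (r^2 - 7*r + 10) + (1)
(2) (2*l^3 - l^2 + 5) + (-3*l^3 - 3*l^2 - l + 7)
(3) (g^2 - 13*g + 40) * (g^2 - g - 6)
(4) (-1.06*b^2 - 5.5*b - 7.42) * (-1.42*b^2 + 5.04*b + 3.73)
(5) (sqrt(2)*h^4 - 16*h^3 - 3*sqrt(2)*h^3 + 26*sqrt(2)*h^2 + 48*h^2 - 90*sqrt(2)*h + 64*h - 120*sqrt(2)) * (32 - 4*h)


(1) = r^2 - 7*r + 11
(2) = -l^3 - 4*l^2 - l + 12
(3) = g^4 - 14*g^3 + 47*g^2 + 38*g - 240
(4) = 1.5052*b^4 + 2.4676*b^3 - 21.1374*b^2 - 57.9118*b - 27.6766
(5) = -4*sqrt(2)*h^5 + 44*sqrt(2)*h^4 + 64*h^4 - 704*h^3 - 200*sqrt(2)*h^3 + 1280*h^2 + 1192*sqrt(2)*h^2 - 2400*sqrt(2)*h + 2048*h - 3840*sqrt(2)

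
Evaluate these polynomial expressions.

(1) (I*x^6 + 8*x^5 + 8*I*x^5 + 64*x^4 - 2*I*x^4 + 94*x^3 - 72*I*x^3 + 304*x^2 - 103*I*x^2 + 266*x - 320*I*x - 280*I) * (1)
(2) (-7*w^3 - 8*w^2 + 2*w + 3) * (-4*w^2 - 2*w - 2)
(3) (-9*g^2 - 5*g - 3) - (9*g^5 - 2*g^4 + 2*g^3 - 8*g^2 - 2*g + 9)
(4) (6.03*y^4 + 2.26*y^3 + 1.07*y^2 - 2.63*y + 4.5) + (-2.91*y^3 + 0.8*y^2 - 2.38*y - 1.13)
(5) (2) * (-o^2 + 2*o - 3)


(1) = I*x^6 + 8*x^5 + 8*I*x^5 + 64*x^4 - 2*I*x^4 + 94*x^3 - 72*I*x^3 + 304*x^2 - 103*I*x^2 + 266*x - 320*I*x - 280*I
(2) = 28*w^5 + 46*w^4 + 22*w^3 - 10*w - 6
(3) = -9*g^5 + 2*g^4 - 2*g^3 - g^2 - 3*g - 12
(4) = 6.03*y^4 - 0.65*y^3 + 1.87*y^2 - 5.01*y + 3.37
(5) = -2*o^2 + 4*o - 6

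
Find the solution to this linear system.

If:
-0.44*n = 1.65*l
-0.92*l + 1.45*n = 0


Then:
l = 0.00
n = 0.00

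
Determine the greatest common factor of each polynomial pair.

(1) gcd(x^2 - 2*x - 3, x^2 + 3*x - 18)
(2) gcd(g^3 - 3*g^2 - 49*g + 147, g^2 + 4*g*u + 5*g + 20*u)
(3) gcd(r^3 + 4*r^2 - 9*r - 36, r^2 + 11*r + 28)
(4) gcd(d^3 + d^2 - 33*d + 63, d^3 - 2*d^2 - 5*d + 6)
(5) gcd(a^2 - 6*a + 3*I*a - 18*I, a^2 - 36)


(1) = x - 3
(2) = 1
(3) = r + 4
(4) = gcd((d - 3)^2*(d + 7), (d - 3)*(d - 1)*(d + 2)) = d - 3
(5) = a - 6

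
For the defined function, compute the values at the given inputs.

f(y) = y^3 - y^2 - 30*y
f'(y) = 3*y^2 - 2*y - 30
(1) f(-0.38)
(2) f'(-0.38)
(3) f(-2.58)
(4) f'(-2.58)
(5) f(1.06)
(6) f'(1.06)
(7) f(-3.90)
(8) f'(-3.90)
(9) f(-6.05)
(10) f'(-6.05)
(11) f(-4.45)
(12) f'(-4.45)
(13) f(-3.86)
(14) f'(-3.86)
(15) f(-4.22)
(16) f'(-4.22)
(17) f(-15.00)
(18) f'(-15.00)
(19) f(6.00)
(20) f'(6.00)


(1) = 11.20
(2) = -28.81
(3) = 53.57
(4) = -4.87
(5) = -31.73
(6) = -28.75
(7) = 42.47
(8) = 23.43
(9) = -76.55
(10) = 91.91
(11) = 25.58
(12) = 38.31
(13) = 43.39
(14) = 22.42
(15) = 33.64
(16) = 31.87
(17) = -3150.00
(18) = 675.00
(19) = 0.00
(20) = 66.00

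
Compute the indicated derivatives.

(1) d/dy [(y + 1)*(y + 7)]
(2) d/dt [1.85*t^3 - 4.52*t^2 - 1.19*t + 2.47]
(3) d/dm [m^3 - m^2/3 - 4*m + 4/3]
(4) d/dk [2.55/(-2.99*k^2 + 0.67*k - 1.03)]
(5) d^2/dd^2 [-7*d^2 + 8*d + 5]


(1) = 2*y + 8
(2) = 5.55*t^2 - 9.04*t - 1.19
(3) = 3*m^2 - 2*m/3 - 4
(4) = (15.249*k - 1.7085)/(2.99*k^2 - 0.67*k + 1.03)^2
(5) = -14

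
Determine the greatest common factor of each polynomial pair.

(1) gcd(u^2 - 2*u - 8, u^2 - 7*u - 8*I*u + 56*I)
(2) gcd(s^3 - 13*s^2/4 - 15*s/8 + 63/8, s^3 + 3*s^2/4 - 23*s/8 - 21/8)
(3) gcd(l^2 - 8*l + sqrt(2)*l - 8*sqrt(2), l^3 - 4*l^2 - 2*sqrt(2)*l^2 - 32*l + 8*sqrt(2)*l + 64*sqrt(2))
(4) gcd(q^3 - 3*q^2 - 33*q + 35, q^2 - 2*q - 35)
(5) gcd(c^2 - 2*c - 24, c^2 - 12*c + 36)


(1) = gcd((u - 4)*(u + 2), (u - 7)*(u - 8*I)) = 1
(2) = s^2 - s/4 - 21/8
(3) = gcd((l - 8)*(l + sqrt(2)), (l - 8)*(l + 4)*(l - 2*sqrt(2))) = l - 8
(4) = q^2 - 2*q - 35
(5) = c - 6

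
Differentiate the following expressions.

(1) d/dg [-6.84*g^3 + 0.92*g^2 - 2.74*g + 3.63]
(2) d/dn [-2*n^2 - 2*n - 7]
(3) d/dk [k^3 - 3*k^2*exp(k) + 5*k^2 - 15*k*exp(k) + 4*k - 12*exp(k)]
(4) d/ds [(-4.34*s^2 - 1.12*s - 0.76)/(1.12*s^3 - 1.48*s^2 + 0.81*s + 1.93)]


(1) = -20.52*g^2 + 1.84*g - 2.74
(2) = -4*n - 2
(3) = -3*k^2*exp(k) + 3*k^2 - 21*k*exp(k) + 10*k - 27*exp(k) + 4
(4) = (4.8608*s^4 + 2.5088*s^3 - 2.6194*s^2 - 19.002*s - 1.546)/(1.2544*s^6 - 3.3152*s^5 + 4.0048*s^4 + 1.9256*s^3 - 5.0567*s^2 + 3.1266*s + 3.7249)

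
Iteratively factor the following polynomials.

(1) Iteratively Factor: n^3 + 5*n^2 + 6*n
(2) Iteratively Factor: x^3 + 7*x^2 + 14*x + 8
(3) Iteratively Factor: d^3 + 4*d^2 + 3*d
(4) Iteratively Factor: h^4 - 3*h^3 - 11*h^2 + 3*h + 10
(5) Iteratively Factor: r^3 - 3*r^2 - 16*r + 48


(1) = (n + 2)*(n^2 + 3*n) = n*(n + 2)*(n + 3)
(2) = (x + 4)*(x^2 + 3*x + 2) = (x + 1)*(x + 4)*(x + 2)
(3) = (d + 1)*(d^2 + 3*d) = d*(d + 1)*(d + 3)
(4) = (h - 5)*(h^3 + 2*h^2 - h - 2) = (h - 5)*(h + 1)*(h^2 + h - 2) = (h - 5)*(h + 1)*(h + 2)*(h - 1)
(5) = (r - 3)*(r^2 - 16) = (r - 3)*(r + 4)*(r - 4)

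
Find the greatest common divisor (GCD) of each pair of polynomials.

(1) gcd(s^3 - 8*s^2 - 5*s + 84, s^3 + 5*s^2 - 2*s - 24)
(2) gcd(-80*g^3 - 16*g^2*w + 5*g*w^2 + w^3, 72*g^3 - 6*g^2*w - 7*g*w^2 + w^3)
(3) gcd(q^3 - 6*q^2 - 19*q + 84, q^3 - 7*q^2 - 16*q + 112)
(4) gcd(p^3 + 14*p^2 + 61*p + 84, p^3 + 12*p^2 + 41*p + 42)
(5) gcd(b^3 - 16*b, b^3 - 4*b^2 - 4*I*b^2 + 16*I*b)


(1) = s + 3
(2) = gcd((-4*g + w)*(4*g + w)*(5*g + w), (-6*g + w)*(-4*g + w)*(3*g + w)) = -4*g + w
(3) = gcd((q - 7)*(q - 3)*(q + 4), (q - 7)*(q - 4)*(q + 4)) = q^2 - 3*q - 28
(4) = p^2 + 10*p + 21
(5) = gcd(b*(b - 4)*(b + 4), b*(b - 4)*(b - 4*I)) = b^2 - 4*b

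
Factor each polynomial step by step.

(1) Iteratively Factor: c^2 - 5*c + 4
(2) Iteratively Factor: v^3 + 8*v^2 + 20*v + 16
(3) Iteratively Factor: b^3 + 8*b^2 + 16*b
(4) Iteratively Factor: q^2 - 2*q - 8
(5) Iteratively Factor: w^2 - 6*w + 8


(1) = (c - 1)*(c - 4)
(2) = (v + 4)*(v^2 + 4*v + 4) = (v + 2)*(v + 4)*(v + 2)
(3) = (b + 4)*(b^2 + 4*b) = (b + 4)^2*(b)
(4) = (q - 4)*(q + 2)
(5) = (w - 4)*(w - 2)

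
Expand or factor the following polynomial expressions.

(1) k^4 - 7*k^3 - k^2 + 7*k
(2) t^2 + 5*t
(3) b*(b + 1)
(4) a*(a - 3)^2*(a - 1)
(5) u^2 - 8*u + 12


(1) = k*(k - 7)*(k - 1)*(k + 1)
(2) = t*(t + 5)
(3) = b^2 + b
(4) = a^4 - 7*a^3 + 15*a^2 - 9*a
(5) = (u - 6)*(u - 2)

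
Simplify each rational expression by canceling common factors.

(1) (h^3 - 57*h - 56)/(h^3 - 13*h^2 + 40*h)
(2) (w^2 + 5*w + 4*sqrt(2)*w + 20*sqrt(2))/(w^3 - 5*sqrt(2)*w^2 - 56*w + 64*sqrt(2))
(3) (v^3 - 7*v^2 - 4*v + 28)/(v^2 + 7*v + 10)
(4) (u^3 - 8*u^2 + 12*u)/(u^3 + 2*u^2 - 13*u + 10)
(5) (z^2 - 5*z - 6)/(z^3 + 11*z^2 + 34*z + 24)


(1) = (h^2 + 8*h + 7)/(h^2 - 5*h)
(2) = (w + 5)/(w^2 - 9*sqrt(2)*w + 16)
(3) = (v^2 - 9*v + 14)/(v + 5)
(4) = (u^2 - 6*u)/(u^2 + 4*u - 5)
(5) = (z - 6)/(z^2 + 10*z + 24)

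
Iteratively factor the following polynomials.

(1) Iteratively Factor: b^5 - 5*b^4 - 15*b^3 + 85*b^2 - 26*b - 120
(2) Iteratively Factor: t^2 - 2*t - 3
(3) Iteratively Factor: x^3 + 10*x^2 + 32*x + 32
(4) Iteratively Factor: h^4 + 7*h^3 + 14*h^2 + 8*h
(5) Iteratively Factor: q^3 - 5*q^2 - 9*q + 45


(1) = (b + 4)*(b^4 - 9*b^3 + 21*b^2 + b - 30) = (b - 3)*(b + 4)*(b^3 - 6*b^2 + 3*b + 10) = (b - 5)*(b - 3)*(b + 4)*(b^2 - b - 2) = (b - 5)*(b - 3)*(b + 1)*(b + 4)*(b - 2)
(2) = (t - 3)*(t + 1)
(3) = (x + 2)*(x^2 + 8*x + 16) = (x + 2)*(x + 4)*(x + 4)
(4) = (h + 1)*(h^3 + 6*h^2 + 8*h) = h*(h + 1)*(h^2 + 6*h + 8) = h*(h + 1)*(h + 4)*(h + 2)
(5) = (q + 3)*(q^2 - 8*q + 15) = (q - 3)*(q + 3)*(q - 5)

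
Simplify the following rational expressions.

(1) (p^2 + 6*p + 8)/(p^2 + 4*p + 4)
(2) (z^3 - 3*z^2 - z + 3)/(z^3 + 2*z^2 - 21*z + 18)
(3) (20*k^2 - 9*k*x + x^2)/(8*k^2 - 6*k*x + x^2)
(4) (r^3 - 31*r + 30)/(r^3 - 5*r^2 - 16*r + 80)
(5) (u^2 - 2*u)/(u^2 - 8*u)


(1) = (p + 4)/(p + 2)
(2) = (z + 1)/(z + 6)
(3) = (-5*k + x)/(-2*k + x)
(4) = (r^2 + 5*r - 6)/(r^2 - 16)
(5) = (u - 2)/(u - 8)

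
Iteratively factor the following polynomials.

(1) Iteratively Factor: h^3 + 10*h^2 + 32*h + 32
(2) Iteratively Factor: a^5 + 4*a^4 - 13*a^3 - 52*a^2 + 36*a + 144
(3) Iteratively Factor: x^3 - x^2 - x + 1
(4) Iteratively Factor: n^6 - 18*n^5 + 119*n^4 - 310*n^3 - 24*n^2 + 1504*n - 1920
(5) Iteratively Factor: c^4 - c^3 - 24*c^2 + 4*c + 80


(1) = (h + 4)*(h^2 + 6*h + 8) = (h + 2)*(h + 4)*(h + 4)
(2) = (a + 3)*(a^4 + a^3 - 16*a^2 - 4*a + 48) = (a - 2)*(a + 3)*(a^3 + 3*a^2 - 10*a - 24) = (a - 3)*(a - 2)*(a + 3)*(a^2 + 6*a + 8) = (a - 3)*(a - 2)*(a + 3)*(a + 4)*(a + 2)
(3) = (x - 1)*(x^2 - 1) = (x - 1)*(x + 1)*(x - 1)
(4) = (n - 5)*(n^5 - 13*n^4 + 54*n^3 - 40*n^2 - 224*n + 384) = (n - 5)*(n + 2)*(n^4 - 15*n^3 + 84*n^2 - 208*n + 192) = (n - 5)*(n - 4)*(n + 2)*(n^3 - 11*n^2 + 40*n - 48) = (n - 5)*(n - 4)^2*(n + 2)*(n^2 - 7*n + 12) = (n - 5)*(n - 4)^2*(n - 3)*(n + 2)*(n - 4)
(5) = (c + 4)*(c^3 - 5*c^2 - 4*c + 20) = (c - 5)*(c + 4)*(c^2 - 4) = (c - 5)*(c - 2)*(c + 4)*(c + 2)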